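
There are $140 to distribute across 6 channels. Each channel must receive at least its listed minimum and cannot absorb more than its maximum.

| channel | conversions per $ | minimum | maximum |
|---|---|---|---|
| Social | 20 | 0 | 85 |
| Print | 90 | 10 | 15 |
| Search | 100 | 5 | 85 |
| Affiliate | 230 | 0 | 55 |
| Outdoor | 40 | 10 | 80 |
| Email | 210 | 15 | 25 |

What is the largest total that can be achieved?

23200

Meeting every minimum uses 0+10+5+0+10+15 = 40 $, leaving 100.
Order the channels by conversions per $: Affiliate 230 > Email 210 > Search 100 > Print 90 > Outdoor 40 > Social 20.
Affiliate: +55 to 55 (cap) — 45 left.
Give Email 10 more to hit its cap of 25 — 35 left.
Search has room for 80 more but only 35 remain, so it gets 40.
Total = 90×10 + 100×40 + 230×55 + 40×10 + 210×25 = 23200.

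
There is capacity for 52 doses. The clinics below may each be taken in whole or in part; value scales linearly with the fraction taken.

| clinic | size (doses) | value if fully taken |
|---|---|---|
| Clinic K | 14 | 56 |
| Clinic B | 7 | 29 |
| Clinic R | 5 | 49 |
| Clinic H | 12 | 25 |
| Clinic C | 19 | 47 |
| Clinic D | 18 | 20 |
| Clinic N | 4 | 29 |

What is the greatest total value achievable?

216.25

Rank by value-to-size ratio: Clinic R 49/5≈9.8, Clinic N 29/4≈7.25, Clinic B 29/7≈4.14, Clinic K 56/14≈4, Clinic C 47/19≈2.47, Clinic H 25/12≈2.08, Clinic D 20/18≈1.11.
Take all of Clinic R (5 doses, value 49) ; 47 doses left.
All 4 doses of Clinic N fit (value 29) ; 43 remain.
All 7 doses of Clinic B fit (value 29) ; 36 remain.
All 14 doses of Clinic K fit (value 56) ; 22 remain.
All 19 doses of Clinic C fit (value 47) ; 3 remain.
Fill the last 3 doses with part of Clinic H: 3/12 of it earns 6.25.
Total value = 216.25.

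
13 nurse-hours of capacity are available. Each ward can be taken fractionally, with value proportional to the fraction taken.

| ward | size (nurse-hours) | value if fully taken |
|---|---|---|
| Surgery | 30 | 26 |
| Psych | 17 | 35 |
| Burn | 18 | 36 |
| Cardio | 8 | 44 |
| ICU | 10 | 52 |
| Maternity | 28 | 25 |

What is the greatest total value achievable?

Rank by value-to-size ratio: Cardio 44/8≈5.5, ICU 52/10≈5.2, Psych 35/17≈2.06, Burn 36/18≈2, Maternity 25/28≈0.893, Surgery 26/30≈0.867.
Cardio: take in full, 8 nurse-hours for value 44 ; 5 left.
Only 5 nurse-hours remain; take 5/10 of ICU for value 52×5/10 = 26.
Total value = 70.

70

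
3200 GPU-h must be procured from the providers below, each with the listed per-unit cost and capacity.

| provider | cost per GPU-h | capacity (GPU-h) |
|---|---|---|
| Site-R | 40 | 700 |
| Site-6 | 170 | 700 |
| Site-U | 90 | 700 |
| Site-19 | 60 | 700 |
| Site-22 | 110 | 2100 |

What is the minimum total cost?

Cheapest first:
Site-R (40): use full 700 ; 2500 GPU-h to go.
Take 700 from Site-19 at 60 ; need 1800 more.
Site-U (90): use full 700 ; 1100 GPU-h to go.
Site-22 (110): take the remaining 1100 ; done.
Site-6: unused.
Cost = 700×40 + 700×60 + 700×90 + 1100×110 = 254000.

254000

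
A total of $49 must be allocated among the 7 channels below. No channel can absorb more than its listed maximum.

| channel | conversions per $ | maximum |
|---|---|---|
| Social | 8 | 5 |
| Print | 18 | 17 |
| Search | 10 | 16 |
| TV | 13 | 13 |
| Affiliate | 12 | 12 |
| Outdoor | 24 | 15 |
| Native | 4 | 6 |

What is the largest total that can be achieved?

Rank by conversions per $: Outdoor 24 > Print 18 > TV 13 > Affiliate 12 > Search 10 > Social 8 > Native 4.
Outdoor: +15 to 15 (cap) → 34 left.
Give Print 17 to hit its cap of 17 → 17 left.
TV takes 13 to reach its cap of 13 → 4 left.
Only 4 left; Affiliate takes them to reach 4.
Total = 18×17 + 13×13 + 12×4 + 24×15 = 883.

883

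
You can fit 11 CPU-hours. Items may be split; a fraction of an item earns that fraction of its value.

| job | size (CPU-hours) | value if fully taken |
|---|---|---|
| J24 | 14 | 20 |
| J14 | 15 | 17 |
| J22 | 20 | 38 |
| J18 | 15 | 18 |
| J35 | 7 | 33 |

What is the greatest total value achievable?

Rank by value-to-size ratio: J35 33/7≈4.71, J22 38/20≈1.9, J24 20/14≈1.43, J18 18/15≈1.2, J14 17/15≈1.13.
Take all of J35 (7 CPU-hours, value 33) ; 4 CPU-hours left.
Fill the last 4 CPU-hours with part of J22: 4/20 of it earns 7.6.
Total value = 40.6.

40.6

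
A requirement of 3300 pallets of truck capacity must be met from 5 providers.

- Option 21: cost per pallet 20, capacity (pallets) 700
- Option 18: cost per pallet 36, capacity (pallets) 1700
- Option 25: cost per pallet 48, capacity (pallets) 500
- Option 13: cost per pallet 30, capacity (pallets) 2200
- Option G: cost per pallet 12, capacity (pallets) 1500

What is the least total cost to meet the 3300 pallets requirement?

65000

Use providers in increasing cost order.
Option G at 12: take all 1500 pallets → 1800 still needed.
Option 21 (20): use full 700 → 1100 pallets to go.
Option 13 (30): take the remaining 1100 → done.
Option 18, Option 25: unused.
Cost = 1500×12 + 700×20 + 1100×30 = 65000.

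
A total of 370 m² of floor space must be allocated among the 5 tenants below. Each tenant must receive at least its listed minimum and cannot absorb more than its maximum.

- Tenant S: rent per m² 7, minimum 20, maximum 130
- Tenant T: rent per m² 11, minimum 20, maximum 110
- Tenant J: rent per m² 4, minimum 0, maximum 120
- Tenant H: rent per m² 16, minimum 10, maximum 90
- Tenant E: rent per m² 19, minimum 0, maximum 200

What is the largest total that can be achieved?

6040

Meeting every minimum uses 20+20+0+10+0 = 50 m², leaving 320.
Highest rent per m² first: Tenant E 19 > Tenant H 16 > Tenant T 11 > Tenant S 7 > Tenant J 4.
Tenant E takes 200 more to reach its cap of 200 ; 120 left.
Give Tenant H 80 more to hit its cap of 90 ; 40 left.
Tenant T: +40 (room for 90) → 60. Pool exhausted.
Total = 7×20 + 11×60 + 16×90 + 19×200 = 6040.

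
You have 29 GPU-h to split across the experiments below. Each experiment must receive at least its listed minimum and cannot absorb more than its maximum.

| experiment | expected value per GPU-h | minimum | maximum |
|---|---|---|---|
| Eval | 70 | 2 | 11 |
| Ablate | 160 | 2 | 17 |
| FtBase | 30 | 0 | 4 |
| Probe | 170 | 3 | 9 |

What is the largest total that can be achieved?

4460

Meeting every minimum uses 2+2+0+3 = 7 GPU-h, leaving 22.
Highest expected value per GPU-h first: Probe 170 > Ablate 160 > Eval 70 > FtBase 30.
Probe takes 6 more to reach its cap of 9 — 16 left.
Give Ablate 15 more to hit its cap of 17 — 1 left.
Eval has room for 9 more but only 1 remain, so it gets 3.
Total = 70×3 + 160×17 + 170×9 = 4460.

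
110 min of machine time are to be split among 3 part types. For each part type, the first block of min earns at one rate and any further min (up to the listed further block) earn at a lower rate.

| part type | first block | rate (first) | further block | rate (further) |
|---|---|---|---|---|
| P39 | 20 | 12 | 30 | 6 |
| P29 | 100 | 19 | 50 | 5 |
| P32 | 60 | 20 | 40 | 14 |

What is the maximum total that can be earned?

2150

Rank every tier by rate: P32/first 20 > P29/first 19 > P32/second 14 > P39/first 12 > P39/second 6 > P29/second 5.
P32 first at 20: fill all 60 — 50 left.
50 remain; put them into P29 first at 19.
Total = 20×60 + 19×50 = 2150.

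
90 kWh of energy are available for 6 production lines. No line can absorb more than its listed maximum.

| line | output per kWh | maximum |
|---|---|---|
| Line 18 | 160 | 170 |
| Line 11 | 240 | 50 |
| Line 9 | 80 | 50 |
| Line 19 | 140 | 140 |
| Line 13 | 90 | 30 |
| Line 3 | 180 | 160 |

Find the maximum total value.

19200

Highest output per kWh first: Line 11 240 > Line 3 180 > Line 18 160 > Line 19 140 > Line 13 90 > Line 9 80.
Give Line 11 50 to hit its cap of 50 → 40 left.
Line 3 has room for 160 but only 40 remain, so it gets 40.
Total = 240×50 + 180×40 = 19200.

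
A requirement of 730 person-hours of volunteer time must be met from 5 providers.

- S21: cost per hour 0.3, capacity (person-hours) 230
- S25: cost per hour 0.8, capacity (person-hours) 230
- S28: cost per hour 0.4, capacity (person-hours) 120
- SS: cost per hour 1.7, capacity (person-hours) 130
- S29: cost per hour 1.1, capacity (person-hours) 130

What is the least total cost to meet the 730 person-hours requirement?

Fill from the cheapest provider first.
Take 230 from S21 at 0.3 ; need 500 more.
S28 (0.4): use full 120 ; 380 person-hours to go.
Take 230 from S25 at 0.8 ; need 150 more.
S29 at 1.1: take all 130 person-hours ; 20 still needed.
SS (1.7): take the remaining 20 ; done.
Cost = 230×0.3 + 120×0.4 + 230×0.8 + 130×1.1 + 20×1.7 = 478.

478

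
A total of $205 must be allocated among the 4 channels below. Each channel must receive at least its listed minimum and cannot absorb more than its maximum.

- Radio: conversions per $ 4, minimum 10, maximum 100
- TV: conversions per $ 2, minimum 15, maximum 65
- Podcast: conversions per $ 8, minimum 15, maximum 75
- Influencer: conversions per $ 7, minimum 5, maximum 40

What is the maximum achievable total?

1210

Meeting every minimum uses 10+15+15+5 = 45 $, leaving 160.
Order the channels by conversions per $: Podcast 8 > Influencer 7 > Radio 4 > TV 2.
Give Podcast 60 more to hit its cap of 75 — 100 left.
Give Influencer 35 more to hit its cap of 40 — 65 left.
Only 65 left; Radio takes them to reach 75.
Total = 4×75 + 2×15 + 8×75 + 7×40 = 1210.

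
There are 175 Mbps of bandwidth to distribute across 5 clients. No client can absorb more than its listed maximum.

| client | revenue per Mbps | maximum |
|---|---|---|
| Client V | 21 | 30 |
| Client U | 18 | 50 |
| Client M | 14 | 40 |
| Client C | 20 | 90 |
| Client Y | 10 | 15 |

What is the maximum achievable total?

Rank by revenue per Mbps: Client V 21 > Client C 20 > Client U 18 > Client M 14 > Client Y 10.
Client V: +30 to 30 (cap) → 145 left.
Give Client C 90 to hit its cap of 90 → 55 left.
Give Client U 50 to hit its cap of 50 → 5 left.
Client M has room for 40 but only 5 remain, so it gets 5.
Total = 21×30 + 18×50 + 14×5 + 20×90 = 3400.

3400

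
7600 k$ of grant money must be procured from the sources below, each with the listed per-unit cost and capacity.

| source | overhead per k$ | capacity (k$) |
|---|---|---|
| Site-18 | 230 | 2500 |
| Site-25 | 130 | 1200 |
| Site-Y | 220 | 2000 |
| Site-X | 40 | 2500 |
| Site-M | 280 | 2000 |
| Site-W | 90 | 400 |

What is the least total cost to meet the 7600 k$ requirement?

1077000

Fill from the cheapest source first.
Site-X (40): use full 2500 — 5100 k$ to go.
Site-W at 90: take all 400 k$ — 4700 still needed.
Site-25 (130): use full 1200 — 3500 k$ to go.
Site-Y at 220: take all 2000 k$ — 1500 still needed.
Take 1500 from Site-18 at 230 to finish.
Site-M: unused.
Cost = 2500×40 + 400×90 + 1200×130 + 2000×220 + 1500×230 = 1077000.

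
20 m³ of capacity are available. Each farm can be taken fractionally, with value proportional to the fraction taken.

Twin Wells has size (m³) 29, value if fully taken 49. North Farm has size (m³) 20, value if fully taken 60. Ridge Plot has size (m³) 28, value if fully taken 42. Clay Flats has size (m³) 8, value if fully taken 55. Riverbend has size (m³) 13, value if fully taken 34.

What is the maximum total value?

Rank by value-to-size ratio: Clay Flats 55/8≈6.88, North Farm 60/20≈3, Riverbend 34/13≈2.62, Twin Wells 49/29≈1.69, Ridge Plot 42/28≈1.5.
Take all of Clay Flats (8 m³, value 55) — 12 m³ left.
Fill the last 12 m³ with part of North Farm: 12/20 of it earns 36.
Total value = 91.

91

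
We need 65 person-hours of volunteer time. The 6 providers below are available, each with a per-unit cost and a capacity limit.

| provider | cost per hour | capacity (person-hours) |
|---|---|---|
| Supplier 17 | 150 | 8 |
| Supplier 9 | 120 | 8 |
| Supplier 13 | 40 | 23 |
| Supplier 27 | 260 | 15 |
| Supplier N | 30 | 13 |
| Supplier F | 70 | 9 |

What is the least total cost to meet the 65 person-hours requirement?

Cheapest first:
Take 13 from Supplier N at 30 — need 52 more.
Supplier 13 at 40: take all 23 person-hours — 29 still needed.
Supplier F (70): use full 9 — 20 person-hours to go.
Supplier 9 (120): use full 8 — 12 person-hours to go.
Supplier 17 (150): use full 8 — 4 person-hours to go.
Supplier 27 (260): take the remaining 4 — done.
Cost = 13×30 + 23×40 + 9×70 + 8×120 + 8×150 + 4×260 = 5140.

5140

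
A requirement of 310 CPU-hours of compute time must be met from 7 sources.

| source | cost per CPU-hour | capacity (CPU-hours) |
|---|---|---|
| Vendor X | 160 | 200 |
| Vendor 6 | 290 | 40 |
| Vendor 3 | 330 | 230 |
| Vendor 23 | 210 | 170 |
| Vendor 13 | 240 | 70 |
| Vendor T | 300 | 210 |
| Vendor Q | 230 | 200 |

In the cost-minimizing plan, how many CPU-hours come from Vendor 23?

Fill from the cheapest source first.
Vendor X (160): use full 200 → 110 CPU-hours to go.
Vendor 23 (210): take the remaining 110 → done.
Vendor Q, Vendor 13, Vendor 6, Vendor T, Vendor 3: unused.

110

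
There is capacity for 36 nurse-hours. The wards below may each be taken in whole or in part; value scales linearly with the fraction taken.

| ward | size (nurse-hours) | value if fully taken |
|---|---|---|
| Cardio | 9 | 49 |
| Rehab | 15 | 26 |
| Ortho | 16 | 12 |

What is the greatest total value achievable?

Rank by value-to-size ratio: Cardio 49/9≈5.44, Rehab 26/15≈1.73, Ortho 12/16≈0.75.
Take all of Cardio (9 nurse-hours, value 49) — 27 nurse-hours left.
Take all of Rehab (15 nurse-hours, value 26) — 12 nurse-hours left.
12 nurse-hours left: a 12/16 share of Ortho gives 12×12/16 = 9.
Total value = 84.

84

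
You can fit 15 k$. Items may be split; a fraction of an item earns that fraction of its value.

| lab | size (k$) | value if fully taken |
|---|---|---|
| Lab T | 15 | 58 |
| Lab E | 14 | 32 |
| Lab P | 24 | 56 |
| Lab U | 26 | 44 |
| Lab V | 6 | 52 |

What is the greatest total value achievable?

Rank by value-to-size ratio: Lab V 52/6≈8.67, Lab T 58/15≈3.87, Lab P 56/24≈2.33, Lab E 32/14≈2.29, Lab U 44/26≈1.69.
Lab V: take in full, 6 k$ for value 52 ; 9 left.
Only 9 k$ remain; take 9/15 of Lab T for value 58×9/15 = 34.8.
Total value = 86.8.

86.8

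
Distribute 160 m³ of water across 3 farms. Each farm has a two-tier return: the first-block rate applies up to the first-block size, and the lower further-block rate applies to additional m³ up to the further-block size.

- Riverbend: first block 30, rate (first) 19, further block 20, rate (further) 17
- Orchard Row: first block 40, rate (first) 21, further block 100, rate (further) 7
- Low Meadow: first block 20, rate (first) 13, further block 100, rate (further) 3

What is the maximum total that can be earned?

2360

Rank every tier by rate: Orchard Row/T1 21 > Riverbend/T1 19 > Riverbend/T2 17 > Low Meadow/T1 13 > Orchard Row/T2 7 > Low Meadow/T2 3.
Fill Orchard Row T1 block (40 at 21) — 120 left.
Riverbend/T1 (19): +30 — 90 left.
Riverbend/T2 (17): +20 — 70 left.
Low Meadow T1 at 13: fill all 20 — 50 left.
Orchard Row/T2: +50 of 100 at 7; pool empty.
Total = 21×40 + 19×30 + 17×20 + 13×20 + 7×50 = 2360.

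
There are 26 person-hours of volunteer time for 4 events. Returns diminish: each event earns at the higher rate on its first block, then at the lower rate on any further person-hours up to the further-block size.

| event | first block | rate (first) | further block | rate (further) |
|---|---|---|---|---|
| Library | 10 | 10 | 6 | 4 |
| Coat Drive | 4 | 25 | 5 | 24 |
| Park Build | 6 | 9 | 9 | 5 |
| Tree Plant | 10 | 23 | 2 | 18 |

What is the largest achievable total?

Treat each block as its own option and order by rate: Coat Drive/tier1 25 > Coat Drive/tier2 24 > Tree Plant/tier1 23 > Tree Plant/tier2 18 > Library/tier1 10 > Park Build/tier1 9 > Park Build/tier2 5 > Library/tier2 4.
Fill Coat Drive tier1 block (4 at 25) — 22 left.
Fill Coat Drive tier2 block (5 at 24) — 17 left.
Tree Plant/tier1 (23): +10 — 7 left.
Fill Tree Plant tier2 block (2 at 18) — 5 left.
5 remain; put them into Library tier1 at 10.
Total = 25×4 + 24×5 + 23×10 + 18×2 + 10×5 = 536.

536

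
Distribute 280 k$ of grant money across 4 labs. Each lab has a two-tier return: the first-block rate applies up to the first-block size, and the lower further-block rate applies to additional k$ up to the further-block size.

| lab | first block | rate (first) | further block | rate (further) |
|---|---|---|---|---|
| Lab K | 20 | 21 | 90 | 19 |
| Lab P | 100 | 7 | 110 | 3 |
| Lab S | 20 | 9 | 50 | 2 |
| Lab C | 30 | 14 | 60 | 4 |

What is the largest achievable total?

Treat each block as its own option and order by rate: Lab K/T1 21 > Lab K/T2 19 > Lab C/T1 14 > Lab S/T1 9 > Lab P/T1 7 > Lab C/T2 4 > Lab P/T2 3 > Lab S/T2 2.
Lab K/T1 (21): +20 — 260 left.
Lab K T2 at 19: fill all 90 — 170 left.
Lab C T1 at 14: fill all 30 — 140 left.
Fill Lab S T1 block (20 at 9) — 120 left.
Lab P T1 at 7: fill all 100 — 20 left.
Lab C/T2: +20 of 60 at 4; pool empty.
Total = 21×20 + 19×90 + 14×30 + 9×20 + 7×100 + 4×20 = 3510.

3510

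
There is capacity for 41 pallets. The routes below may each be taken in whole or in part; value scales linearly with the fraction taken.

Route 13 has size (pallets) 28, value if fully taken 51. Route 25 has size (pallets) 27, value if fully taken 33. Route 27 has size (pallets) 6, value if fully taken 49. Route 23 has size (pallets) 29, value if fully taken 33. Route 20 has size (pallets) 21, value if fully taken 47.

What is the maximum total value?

121.5

Sort by value density: Route 27 49/6≈8.17, Route 20 47/21≈2.24, Route 13 51/28≈1.82, Route 25 33/27≈1.22, Route 23 33/29≈1.14.
Route 27: take in full, 6 pallets for value 49 — 35 left.
Take all of Route 20 (21 pallets, value 47) — 14 pallets left.
Fill the last 14 pallets with part of Route 13: 14/28 of it earns 25.5.
Total value = 121.5.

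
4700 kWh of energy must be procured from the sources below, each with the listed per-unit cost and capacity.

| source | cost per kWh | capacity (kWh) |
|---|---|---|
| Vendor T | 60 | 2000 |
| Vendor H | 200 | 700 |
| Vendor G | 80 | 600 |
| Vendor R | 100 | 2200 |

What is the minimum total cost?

Use sources in increasing cost order.
Vendor T (60): use full 2000 → 2700 kWh to go.
Vendor G at 80: take all 600 kWh → 2100 still needed.
Take 2100 from Vendor R at 100 to finish.
Vendor H: unused.
Cost = 2000×60 + 600×80 + 2100×100 = 378000.

378000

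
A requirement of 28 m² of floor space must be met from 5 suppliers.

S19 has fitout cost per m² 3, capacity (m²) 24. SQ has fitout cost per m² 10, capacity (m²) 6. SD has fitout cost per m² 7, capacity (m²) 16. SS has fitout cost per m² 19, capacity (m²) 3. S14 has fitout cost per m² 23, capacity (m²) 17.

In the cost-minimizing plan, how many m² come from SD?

4

Use suppliers in increasing cost order.
S19 at 3: take all 24 m² → 4 still needed.
Take 4 from SD at 7 to finish.
SQ, SS, S14: unused.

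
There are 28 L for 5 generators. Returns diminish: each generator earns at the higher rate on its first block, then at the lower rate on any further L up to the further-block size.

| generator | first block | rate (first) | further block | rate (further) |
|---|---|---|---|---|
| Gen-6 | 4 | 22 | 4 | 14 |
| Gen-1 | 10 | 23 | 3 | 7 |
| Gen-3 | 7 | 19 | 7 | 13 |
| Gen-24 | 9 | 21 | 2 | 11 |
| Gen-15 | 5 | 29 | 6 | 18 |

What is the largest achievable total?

Order all 10 blocks by rate: Gen-15/T1 29 > Gen-1/T1 23 > Gen-6/T1 22 > Gen-24/T1 21 > Gen-3/T1 19 > Gen-15/T2 18 > Gen-6/T2 14 > Gen-3/T2 13 > Gen-24/T2 11 > Gen-1/T2 7.
Fill Gen-15 T1 block (5 at 29) — 23 left.
Fill Gen-1 T1 block (10 at 23) — 13 left.
Gen-6 T1 at 22: fill all 4 — 9 left.
Gen-24/T1 (21): +9 — 0 left.
Total = 29×5 + 23×10 + 22×4 + 21×9 = 652.

652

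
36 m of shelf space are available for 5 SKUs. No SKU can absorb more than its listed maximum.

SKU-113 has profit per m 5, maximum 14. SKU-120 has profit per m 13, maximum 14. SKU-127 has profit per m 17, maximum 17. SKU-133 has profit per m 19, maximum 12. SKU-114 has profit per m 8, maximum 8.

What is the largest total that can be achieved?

Order the SKUs by profit per m: SKU-133 19 > SKU-127 17 > SKU-120 13 > SKU-114 8 > SKU-113 5.
SKU-133: +12 to 12 (cap) → 24 left.
SKU-127: +17 to 17 (cap) → 7 left.
Only 7 left; SKU-120 takes them to reach 7.
Total = 13×7 + 17×17 + 19×12 = 608.

608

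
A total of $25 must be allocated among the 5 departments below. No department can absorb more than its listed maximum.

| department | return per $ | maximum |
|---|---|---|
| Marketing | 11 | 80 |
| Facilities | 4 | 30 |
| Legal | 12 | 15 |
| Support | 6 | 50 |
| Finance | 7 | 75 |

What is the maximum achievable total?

290

Order the departments by return per $: Legal 12 > Marketing 11 > Finance 7 > Support 6 > Facilities 4.
Legal: +15 to 15 (cap) → 10 left.
Marketing has room for 80 but only 10 remain, so it gets 10.
Total = 11×10 + 12×15 = 290.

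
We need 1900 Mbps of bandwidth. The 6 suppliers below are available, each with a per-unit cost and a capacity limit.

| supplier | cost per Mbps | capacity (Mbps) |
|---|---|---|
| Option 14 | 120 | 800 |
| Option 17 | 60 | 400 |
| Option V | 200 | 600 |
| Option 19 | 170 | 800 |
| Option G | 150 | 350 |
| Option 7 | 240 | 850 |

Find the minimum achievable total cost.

232000

Fill from the cheapest supplier first.
Option 17 at 60: take all 400 Mbps → 1500 still needed.
Option 14 (120): use full 800 → 700 Mbps to go.
Option G at 150: take all 350 Mbps → 350 still needed.
Option 19 at 170: take 350 of its 800 → requirement met.
Option V, Option 7: unused.
Cost = 400×60 + 800×120 + 350×150 + 350×170 = 232000.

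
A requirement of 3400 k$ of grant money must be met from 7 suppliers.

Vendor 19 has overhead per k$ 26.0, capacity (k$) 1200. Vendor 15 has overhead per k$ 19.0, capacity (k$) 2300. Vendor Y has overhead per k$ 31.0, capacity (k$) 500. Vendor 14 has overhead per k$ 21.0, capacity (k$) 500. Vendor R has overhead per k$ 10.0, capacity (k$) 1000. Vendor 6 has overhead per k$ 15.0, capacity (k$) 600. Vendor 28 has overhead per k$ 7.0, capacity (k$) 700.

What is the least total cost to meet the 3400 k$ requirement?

44800

Cheapest first:
Take 700 from Vendor 28 at 7.0 → need 2700 more.
Vendor R (10.0): use full 1000 → 1700 k$ to go.
Vendor 6 (15.0): use full 600 → 1100 k$ to go.
Vendor 15 (19.0): take the remaining 1100 → done.
Vendor 14, Vendor 19, Vendor Y: unused.
Cost = 700×7.0 + 1000×10.0 + 600×15.0 + 1100×19.0 = 44800.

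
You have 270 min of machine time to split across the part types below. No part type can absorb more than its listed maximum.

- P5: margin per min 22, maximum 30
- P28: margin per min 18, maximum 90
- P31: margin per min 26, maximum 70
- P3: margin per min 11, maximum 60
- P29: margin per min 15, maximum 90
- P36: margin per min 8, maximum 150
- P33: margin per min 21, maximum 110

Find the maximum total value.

5870

Highest margin per min first: P31 26 > P5 22 > P33 21 > P28 18 > P29 15 > P3 11 > P36 8.
Give P31 70 to hit its cap of 70 → 200 left.
Give P5 30 to hit its cap of 30 → 170 left.
Give P33 110 to hit its cap of 110 → 60 left.
P28: +60 (room for 90) → 60. Pool exhausted.
Total = 22×30 + 18×60 + 26×70 + 21×110 = 5870.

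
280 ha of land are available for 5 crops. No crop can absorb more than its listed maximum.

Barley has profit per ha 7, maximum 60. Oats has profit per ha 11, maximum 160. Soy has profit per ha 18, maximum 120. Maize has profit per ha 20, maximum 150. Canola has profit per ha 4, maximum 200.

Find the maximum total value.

5270

Highest profit per ha first: Maize 20 > Soy 18 > Oats 11 > Barley 7 > Canola 4.
Maize takes 150 to reach its cap of 150 — 130 left.
Give Soy 120 to hit its cap of 120 — 10 left.
Only 10 left; Oats takes them to reach 10.
Total = 11×10 + 18×120 + 20×150 = 5270.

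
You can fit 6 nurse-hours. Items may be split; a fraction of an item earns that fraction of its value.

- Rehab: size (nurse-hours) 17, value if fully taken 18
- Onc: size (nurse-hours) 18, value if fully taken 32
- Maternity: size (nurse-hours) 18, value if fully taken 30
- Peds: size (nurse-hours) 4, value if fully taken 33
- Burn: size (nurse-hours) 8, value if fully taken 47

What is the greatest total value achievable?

Rank by value-to-size ratio: Peds 33/4≈8.25, Burn 47/8≈5.88, Onc 32/18≈1.78, Maternity 30/18≈1.67, Rehab 18/17≈1.06.
All 4 nurse-hours of Peds fit (value 33) → 2 remain.
Only 2 nurse-hours remain; take 2/8 of Burn for value 47×2/8 = 11.75.
Total value = 44.75.

44.75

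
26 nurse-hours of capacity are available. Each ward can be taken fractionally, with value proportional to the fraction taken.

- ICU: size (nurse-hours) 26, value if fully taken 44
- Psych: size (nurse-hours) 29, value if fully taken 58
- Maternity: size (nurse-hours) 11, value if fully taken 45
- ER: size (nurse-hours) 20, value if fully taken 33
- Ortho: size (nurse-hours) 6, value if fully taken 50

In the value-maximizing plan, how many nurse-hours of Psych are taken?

Sort by value density: Ortho 50/6≈8.33, Maternity 45/11≈4.09, Psych 58/29≈2, ICU 44/26≈1.69, ER 33/20≈1.65.
Ortho: take in full, 6 nurse-hours for value 50 ; 20 left.
Maternity: take in full, 11 nurse-hours for value 45 ; 9 left.
Fill the last 9 nurse-hours with part of Psych: 9/29 of it earns 18.

9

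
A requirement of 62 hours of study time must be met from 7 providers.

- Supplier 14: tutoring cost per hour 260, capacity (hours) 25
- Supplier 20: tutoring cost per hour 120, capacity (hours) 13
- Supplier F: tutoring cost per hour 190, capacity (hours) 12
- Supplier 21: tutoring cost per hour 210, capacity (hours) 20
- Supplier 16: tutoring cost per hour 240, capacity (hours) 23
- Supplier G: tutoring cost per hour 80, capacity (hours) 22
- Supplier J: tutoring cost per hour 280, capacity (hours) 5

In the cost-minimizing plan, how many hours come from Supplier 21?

15

Fill from the cheapest provider first.
Supplier G (80): use full 22 ; 40 hours to go.
Supplier 20 (120): use full 13 ; 27 hours to go.
Supplier F at 190: take all 12 hours ; 15 still needed.
Supplier 21 (210): take the remaining 15 ; done.
Supplier 16, Supplier 14, Supplier J: unused.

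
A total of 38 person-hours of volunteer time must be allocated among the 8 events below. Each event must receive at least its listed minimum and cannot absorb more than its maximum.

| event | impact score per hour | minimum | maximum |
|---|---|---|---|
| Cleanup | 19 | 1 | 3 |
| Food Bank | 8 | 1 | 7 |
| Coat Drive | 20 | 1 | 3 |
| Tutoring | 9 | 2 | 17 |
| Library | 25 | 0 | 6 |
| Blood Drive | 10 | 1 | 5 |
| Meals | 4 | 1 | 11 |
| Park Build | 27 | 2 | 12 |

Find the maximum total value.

Meeting every minimum uses 1+1+1+2+0+1+1+2 = 9 person-hours, leaving 29.
Rank by impact score per hour: Park Build 27 > Library 25 > Coat Drive 20 > Cleanup 19 > Blood Drive 10 > Tutoring 9 > Food Bank 8 > Meals 4.
Park Build: +10 to 12 (cap) ; 19 left.
Give Library 6 more to hit its cap of 6 ; 13 left.
Coat Drive takes 2 more to reach its cap of 3 ; 11 left.
Cleanup takes 2 more to reach its cap of 3 ; 9 left.
Give Blood Drive 4 more to hit its cap of 5 ; 5 left.
Tutoring has room for 15 more but only 5 remain, so it gets 7.
Total = 19×3 + 8×1 + 20×3 + 9×7 + 25×6 + 10×5 + 4×1 + 27×12 = 716.

716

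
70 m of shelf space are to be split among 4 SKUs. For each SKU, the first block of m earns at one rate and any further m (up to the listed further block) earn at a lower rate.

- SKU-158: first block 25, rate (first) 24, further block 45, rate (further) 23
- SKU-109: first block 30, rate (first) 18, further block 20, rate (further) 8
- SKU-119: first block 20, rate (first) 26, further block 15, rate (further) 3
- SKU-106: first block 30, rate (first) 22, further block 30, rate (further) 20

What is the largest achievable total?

1695

Treat each block as its own option and order by rate: SKU-119/first 26 > SKU-158/first 24 > SKU-158/second 23 > SKU-106/first 22 > SKU-106/second 20 > SKU-109/first 18 > SKU-109/second 8 > SKU-119/second 3.
SKU-119/first (26): +20 ; 50 left.
SKU-158/first (24): +25 ; 25 left.
25 remain; put them into SKU-158 second at 23.
Total = 26×20 + 24×25 + 23×25 = 1695.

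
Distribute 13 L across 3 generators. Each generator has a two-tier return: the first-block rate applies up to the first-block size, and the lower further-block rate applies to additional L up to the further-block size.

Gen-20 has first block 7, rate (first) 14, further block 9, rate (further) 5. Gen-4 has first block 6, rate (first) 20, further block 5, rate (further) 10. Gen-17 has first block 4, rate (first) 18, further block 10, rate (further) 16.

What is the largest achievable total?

240

Rank every tier by rate: Gen-4/tier1 20 > Gen-17/tier1 18 > Gen-17/tier2 16 > Gen-20/tier1 14 > Gen-4/tier2 10 > Gen-20/tier2 5.
Gen-4 tier1 at 20: fill all 6 ; 7 left.
Gen-17/tier1 (18): +4 ; 3 left.
Gen-17 tier2 at 16: only 3 left, fill 3.
Total = 20×6 + 18×4 + 16×3 = 240.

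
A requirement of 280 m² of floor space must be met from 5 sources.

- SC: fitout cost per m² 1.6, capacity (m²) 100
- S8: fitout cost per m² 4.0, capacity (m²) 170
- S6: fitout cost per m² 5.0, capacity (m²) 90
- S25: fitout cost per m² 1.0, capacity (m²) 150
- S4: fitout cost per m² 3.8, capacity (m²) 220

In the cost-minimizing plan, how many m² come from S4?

30

Cheapest first:
S25 (1.0): use full 150 — 130 m² to go.
Take 100 from SC at 1.6 — need 30 more.
Take 30 from S4 at 3.8 to finish.
S8, S6: unused.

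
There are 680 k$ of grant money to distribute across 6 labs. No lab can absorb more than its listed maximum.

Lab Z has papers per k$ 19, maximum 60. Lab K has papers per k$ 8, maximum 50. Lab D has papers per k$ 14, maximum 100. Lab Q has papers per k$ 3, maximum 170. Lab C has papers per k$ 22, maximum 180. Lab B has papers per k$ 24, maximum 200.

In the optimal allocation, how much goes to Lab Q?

Rank by papers per k$: Lab B 24 > Lab C 22 > Lab Z 19 > Lab D 14 > Lab K 8 > Lab Q 3.
Give Lab B 200 to hit its cap of 200 ; 480 left.
Give Lab C 180 to hit its cap of 180 ; 300 left.
Give Lab Z 60 to hit its cap of 60 ; 240 left.
Lab D: +100 to 100 (cap) ; 140 left.
Lab K takes 50 to reach its cap of 50 ; 90 left.
Only 90 left; Lab Q takes them to reach 90.

90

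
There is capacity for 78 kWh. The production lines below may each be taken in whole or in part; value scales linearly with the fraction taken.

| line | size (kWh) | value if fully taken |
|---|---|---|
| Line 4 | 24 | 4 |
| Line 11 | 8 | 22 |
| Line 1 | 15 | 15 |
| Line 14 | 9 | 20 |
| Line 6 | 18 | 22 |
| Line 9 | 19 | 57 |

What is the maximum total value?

Rank by value-to-size ratio: Line 9 57/19≈3, Line 11 22/8≈2.75, Line 14 20/9≈2.22, Line 6 22/18≈1.22, Line 1 15/15≈1, Line 4 4/24≈0.167.
All 19 kWh of Line 9 fit (value 57) → 59 remain.
Take all of Line 11 (8 kWh, value 22) → 51 kWh left.
Take all of Line 14 (9 kWh, value 20) → 42 kWh left.
All 18 kWh of Line 6 fit (value 22) → 24 remain.
Line 1: take in full, 15 kWh for value 15 → 9 left.
Fill the last 9 kWh with part of Line 4: 9/24 of it earns 1.5.
Total value = 137.5.

137.5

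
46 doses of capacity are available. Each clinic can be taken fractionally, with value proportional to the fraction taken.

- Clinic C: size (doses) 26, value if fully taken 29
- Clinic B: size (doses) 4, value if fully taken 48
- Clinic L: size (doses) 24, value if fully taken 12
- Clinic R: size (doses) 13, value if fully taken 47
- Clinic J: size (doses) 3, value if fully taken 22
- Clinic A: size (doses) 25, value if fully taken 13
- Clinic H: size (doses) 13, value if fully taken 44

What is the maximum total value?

175.5

Sort by value density: Clinic B 48/4≈12, Clinic J 22/3≈7.33, Clinic R 47/13≈3.62, Clinic H 44/13≈3.38, Clinic C 29/26≈1.12, Clinic A 13/25≈0.52, Clinic L 12/24≈0.5.
Clinic B: take in full, 4 doses for value 48 → 42 left.
Clinic J: take in full, 3 doses for value 22 → 39 left.
All 13 doses of Clinic R fit (value 47) → 26 remain.
All 13 doses of Clinic H fit (value 44) → 13 remain.
Only 13 doses remain; take 13/26 of Clinic C for value 29×13/26 = 14.5.
Total value = 175.5.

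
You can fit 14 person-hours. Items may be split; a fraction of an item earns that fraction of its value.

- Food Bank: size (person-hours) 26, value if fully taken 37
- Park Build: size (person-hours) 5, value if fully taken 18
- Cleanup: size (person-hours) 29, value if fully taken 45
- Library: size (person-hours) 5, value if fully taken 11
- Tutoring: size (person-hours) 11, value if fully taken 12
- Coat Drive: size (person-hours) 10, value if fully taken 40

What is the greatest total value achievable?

54.4

Best value per unit of size first: Coat Drive 40/10≈4, Park Build 18/5≈3.6, Library 11/5≈2.2, Cleanup 45/29≈1.55, Food Bank 37/26≈1.42, Tutoring 12/11≈1.09.
Coat Drive: take in full, 10 person-hours for value 40 → 4 left.
Only 4 person-hours remain; take 4/5 of Park Build for value 18×4/5 = 14.4.
Total value = 54.4.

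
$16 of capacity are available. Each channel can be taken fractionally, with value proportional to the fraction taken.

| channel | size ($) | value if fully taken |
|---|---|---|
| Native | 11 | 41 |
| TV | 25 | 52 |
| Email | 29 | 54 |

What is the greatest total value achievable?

Rank by value-to-size ratio: Native 41/11≈3.73, TV 52/25≈2.08, Email 54/29≈1.86.
Native: take in full, 11 $ for value 41 → 5 left.
5 $ left: a 5/25 share of TV gives 52×5/25 = 10.4.
Total value = 51.4.

51.4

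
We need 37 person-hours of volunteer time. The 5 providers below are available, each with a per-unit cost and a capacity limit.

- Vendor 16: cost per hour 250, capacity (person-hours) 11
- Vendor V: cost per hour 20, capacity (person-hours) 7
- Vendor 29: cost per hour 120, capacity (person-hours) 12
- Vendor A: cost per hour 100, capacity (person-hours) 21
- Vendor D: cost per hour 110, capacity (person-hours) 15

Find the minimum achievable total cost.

Use providers in increasing cost order.
Vendor V at 20: take all 7 person-hours → 30 still needed.
Vendor A at 100: take all 21 person-hours → 9 still needed.
Vendor D (110): take the remaining 9 → done.
Vendor 29, Vendor 16: unused.
Cost = 7×20 + 21×100 + 9×110 = 3230.

3230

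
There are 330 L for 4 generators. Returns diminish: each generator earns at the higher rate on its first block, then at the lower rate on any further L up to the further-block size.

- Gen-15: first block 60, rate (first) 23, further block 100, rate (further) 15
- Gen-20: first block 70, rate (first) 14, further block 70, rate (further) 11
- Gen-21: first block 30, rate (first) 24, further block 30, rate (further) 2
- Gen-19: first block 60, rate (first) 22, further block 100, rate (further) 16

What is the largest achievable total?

Treat each block as its own option and order by rate: Gen-21/T1 24 > Gen-15/T1 23 > Gen-19/T1 22 > Gen-19/T2 16 > Gen-15/T2 15 > Gen-20/T1 14 > Gen-20/T2 11 > Gen-21/T2 2.
Gen-21 T1 at 24: fill all 30 → 300 left.
Gen-15/T1 (23): +60 → 240 left.
Gen-19/T1 (22): +60 → 180 left.
Fill Gen-19 T2 block (100 at 16) → 80 left.
80 remain; put them into Gen-15 T2 at 15.
Total = 24×30 + 23×60 + 22×60 + 16×100 + 15×80 = 6220.

6220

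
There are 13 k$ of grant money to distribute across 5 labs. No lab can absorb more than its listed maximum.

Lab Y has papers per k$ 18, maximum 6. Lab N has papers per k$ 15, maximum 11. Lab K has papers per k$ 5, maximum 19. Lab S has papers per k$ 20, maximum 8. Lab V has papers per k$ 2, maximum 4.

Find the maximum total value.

250

Highest papers per k$ first: Lab S 20 > Lab Y 18 > Lab N 15 > Lab K 5 > Lab V 2.
Lab S: +8 to 8 (cap) ; 5 left.
Lab Y: +5 (room for 6) → 5. Pool exhausted.
Total = 18×5 + 20×8 = 250.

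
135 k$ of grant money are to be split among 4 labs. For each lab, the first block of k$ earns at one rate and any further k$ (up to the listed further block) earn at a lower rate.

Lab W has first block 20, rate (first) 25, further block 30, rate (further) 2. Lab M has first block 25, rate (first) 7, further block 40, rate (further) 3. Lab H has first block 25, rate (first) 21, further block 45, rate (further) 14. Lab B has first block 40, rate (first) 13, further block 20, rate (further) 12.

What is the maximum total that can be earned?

2235

Treat each block as its own option and order by rate: Lab W/first 25 > Lab H/first 21 > Lab H/second 14 > Lab B/first 13 > Lab B/second 12 > Lab M/first 7 > Lab M/second 3 > Lab W/second 2.
Fill Lab W first block (20 at 25) ; 115 left.
Lab H/first (21): +25 ; 90 left.
Lab H/second (14): +45 ; 45 left.
Lab B/first (13): +40 ; 5 left.
5 remain; put them into Lab B second at 12.
Total = 25×20 + 21×25 + 14×45 + 13×40 + 12×5 = 2235.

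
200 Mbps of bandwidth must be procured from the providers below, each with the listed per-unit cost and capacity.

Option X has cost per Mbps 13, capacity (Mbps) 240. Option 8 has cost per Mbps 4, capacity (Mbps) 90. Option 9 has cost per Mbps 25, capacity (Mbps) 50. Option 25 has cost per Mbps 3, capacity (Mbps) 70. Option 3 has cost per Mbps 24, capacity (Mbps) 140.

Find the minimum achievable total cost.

1090

Cheapest first:
Option 25 at 3: take all 70 Mbps ; 130 still needed.
Option 8 (4): use full 90 ; 40 Mbps to go.
Take 40 from Option X at 13 to finish.
Option 3, Option 9: unused.
Cost = 70×3 + 90×4 + 40×13 = 1090.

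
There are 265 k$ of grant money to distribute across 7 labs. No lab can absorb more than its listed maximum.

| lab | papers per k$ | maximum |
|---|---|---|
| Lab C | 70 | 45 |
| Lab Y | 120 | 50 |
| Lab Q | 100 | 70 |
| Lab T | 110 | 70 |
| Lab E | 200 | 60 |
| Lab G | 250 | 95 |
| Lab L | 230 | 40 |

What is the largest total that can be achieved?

53150

Order the labs by papers per k$: Lab G 250 > Lab L 230 > Lab E 200 > Lab Y 120 > Lab T 110 > Lab Q 100 > Lab C 70.
Lab G: +95 to 95 (cap) — 170 left.
Lab L takes 40 to reach its cap of 40 — 130 left.
Lab E takes 60 to reach its cap of 60 — 70 left.
Lab Y: +50 to 50 (cap) — 20 left.
Lab T has room for 70 but only 20 remain, so it gets 20.
Total = 120×50 + 110×20 + 200×60 + 250×95 + 230×40 = 53150.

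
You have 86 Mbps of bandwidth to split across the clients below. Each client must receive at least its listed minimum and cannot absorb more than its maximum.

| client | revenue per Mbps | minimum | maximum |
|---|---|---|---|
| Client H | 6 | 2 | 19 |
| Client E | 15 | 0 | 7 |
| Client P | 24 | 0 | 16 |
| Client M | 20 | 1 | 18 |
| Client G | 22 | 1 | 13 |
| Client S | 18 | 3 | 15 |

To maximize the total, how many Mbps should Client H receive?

17

Meeting every minimum uses 2+0+0+1+1+3 = 7 Mbps, leaving 79.
Highest revenue per Mbps first: Client P 24 > Client G 22 > Client M 20 > Client S 18 > Client E 15 > Client H 6.
Client P takes 16 more to reach its cap of 16 — 63 left.
Give Client G 12 more to hit its cap of 13 — 51 left.
Give Client M 17 more to hit its cap of 18 — 34 left.
Give Client S 12 more to hit its cap of 15 — 22 left.
Client E: +7 to 7 (cap) — 15 left.
Client H has room for 17 more but only 15 remain, so it gets 17.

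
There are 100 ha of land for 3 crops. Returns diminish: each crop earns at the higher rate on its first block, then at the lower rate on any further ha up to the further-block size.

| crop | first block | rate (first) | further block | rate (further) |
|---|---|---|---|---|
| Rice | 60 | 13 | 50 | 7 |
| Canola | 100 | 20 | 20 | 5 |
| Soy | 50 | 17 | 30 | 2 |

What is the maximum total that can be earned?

2000

Rank every tier by rate: Canola/first 20 > Soy/first 17 > Rice/first 13 > Rice/second 7 > Canola/second 5 > Soy/second 2.
Canola first at 20: fill all 100 — 0 left.
Total = 20×100 = 2000.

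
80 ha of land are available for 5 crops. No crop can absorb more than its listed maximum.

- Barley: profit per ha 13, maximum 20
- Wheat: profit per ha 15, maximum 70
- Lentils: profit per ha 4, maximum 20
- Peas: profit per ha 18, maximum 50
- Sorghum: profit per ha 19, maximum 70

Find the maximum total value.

Order the crops by profit per ha: Sorghum 19 > Peas 18 > Wheat 15 > Barley 13 > Lentils 4.
Sorghum: +70 to 70 (cap) ; 10 left.
Peas has room for 50 but only 10 remain, so it gets 10.
Total = 18×10 + 19×70 = 1510.

1510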